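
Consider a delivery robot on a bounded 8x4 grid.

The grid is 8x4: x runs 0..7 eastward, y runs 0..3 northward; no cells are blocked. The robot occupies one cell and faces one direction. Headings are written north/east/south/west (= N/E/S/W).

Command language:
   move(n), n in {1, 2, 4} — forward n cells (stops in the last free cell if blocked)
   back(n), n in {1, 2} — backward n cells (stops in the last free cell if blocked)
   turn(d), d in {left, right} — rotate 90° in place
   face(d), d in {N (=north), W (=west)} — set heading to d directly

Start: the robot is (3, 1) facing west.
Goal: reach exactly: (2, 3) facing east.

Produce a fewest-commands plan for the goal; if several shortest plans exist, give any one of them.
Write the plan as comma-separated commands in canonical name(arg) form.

face(N), move(2), turn(right), back(1)

start: (3, 1) facing west
step 1 (face(N)): (3, 1) facing north
step 2 (move(2)): (3, 3) facing north
step 3 (turn(right)): (3, 3) facing east
step 4 (back(1)): (2, 3) facing east
shorter routes all fall short; 4 is best.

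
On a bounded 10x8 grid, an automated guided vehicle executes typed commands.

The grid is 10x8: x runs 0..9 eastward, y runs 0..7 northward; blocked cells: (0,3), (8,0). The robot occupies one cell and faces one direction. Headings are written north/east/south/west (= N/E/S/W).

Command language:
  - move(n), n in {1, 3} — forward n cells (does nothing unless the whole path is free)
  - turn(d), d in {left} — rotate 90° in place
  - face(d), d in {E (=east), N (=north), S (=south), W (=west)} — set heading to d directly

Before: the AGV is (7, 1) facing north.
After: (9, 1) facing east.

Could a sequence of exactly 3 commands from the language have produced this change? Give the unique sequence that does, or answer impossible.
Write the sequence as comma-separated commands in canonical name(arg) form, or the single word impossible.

face(E), move(1), move(1)

key: position moved to (9,1) AND the heading swung to E — translation plus rotation needed
t0: (7, 1) facing north
t=1 face(E) ⇒ (7, 1) facing east
t=2 move(1) ⇒ (8, 1) facing east
t=3 move(1) ⇒ (9, 1) facing east
no other 3-command option fits: unique.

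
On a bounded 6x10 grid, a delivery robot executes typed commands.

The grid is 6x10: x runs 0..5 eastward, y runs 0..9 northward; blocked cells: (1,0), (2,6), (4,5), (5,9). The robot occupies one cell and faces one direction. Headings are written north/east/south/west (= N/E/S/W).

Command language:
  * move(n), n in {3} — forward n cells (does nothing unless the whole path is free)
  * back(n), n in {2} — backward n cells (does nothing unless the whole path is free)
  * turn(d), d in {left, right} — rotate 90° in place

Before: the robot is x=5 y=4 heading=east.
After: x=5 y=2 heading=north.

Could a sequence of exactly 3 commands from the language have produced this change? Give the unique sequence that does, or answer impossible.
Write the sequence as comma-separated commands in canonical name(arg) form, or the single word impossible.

move(3), turn(left), back(2)

key: position moved to (5,2) AND the heading swung to N — translation plus rotation needed
from: x=5 y=4 heading=east
step 1 (move(3)): x=5 y=4 heading=east
step 2 (turn(left)): x=5 y=4 heading=north
step 3 (back(2)): x=5 y=2 heading=north
all 64 alternatives checked — unique.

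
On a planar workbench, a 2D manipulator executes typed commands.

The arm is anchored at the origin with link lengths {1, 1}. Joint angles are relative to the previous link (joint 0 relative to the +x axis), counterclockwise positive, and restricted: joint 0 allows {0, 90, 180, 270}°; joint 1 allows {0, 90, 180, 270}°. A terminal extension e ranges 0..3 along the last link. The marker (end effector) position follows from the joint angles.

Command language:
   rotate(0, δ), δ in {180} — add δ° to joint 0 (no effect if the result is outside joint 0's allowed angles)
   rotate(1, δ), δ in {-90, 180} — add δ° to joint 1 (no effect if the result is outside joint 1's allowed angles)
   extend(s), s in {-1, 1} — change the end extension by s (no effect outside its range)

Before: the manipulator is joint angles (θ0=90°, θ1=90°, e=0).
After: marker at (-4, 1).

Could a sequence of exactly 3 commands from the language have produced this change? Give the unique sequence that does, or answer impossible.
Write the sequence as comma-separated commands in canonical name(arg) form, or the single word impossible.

extend(1), extend(1), extend(1)

start: joint angles (θ0=90°, θ1=90°, e=0)
t=1 extend(1) ⇒ joint angles (θ0=90°, θ1=90°, e=1)
t=2 extend(1) ⇒ joint angles (θ0=90°, θ1=90°, e=2)
t=3 extend(1) ⇒ joint angles (θ0=90°, θ1=90°, e=3)
uniquely the one of 125 3-step routes that fits.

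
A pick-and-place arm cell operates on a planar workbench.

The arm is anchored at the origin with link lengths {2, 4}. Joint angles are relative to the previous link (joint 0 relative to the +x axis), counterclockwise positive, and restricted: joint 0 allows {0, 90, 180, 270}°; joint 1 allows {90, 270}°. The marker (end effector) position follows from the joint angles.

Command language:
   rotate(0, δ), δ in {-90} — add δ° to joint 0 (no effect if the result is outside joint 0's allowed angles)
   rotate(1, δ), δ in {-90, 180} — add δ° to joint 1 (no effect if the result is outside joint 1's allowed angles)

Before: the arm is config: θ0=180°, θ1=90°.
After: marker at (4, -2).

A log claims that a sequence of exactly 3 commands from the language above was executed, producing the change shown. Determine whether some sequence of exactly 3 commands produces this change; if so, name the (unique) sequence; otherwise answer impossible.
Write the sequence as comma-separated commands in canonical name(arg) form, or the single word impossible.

rotate(0, -90), rotate(0, -90), rotate(0, -90)

t0: config: θ0=180°, θ1=90°
[1] after rotate(0, -90): config: θ0=90°, θ1=90°
[2] after rotate(0, -90): config: θ0=0°, θ1=90°
[3] after rotate(0, -90): config: θ0=270°, θ1=90°
no rival 3-sequence matches.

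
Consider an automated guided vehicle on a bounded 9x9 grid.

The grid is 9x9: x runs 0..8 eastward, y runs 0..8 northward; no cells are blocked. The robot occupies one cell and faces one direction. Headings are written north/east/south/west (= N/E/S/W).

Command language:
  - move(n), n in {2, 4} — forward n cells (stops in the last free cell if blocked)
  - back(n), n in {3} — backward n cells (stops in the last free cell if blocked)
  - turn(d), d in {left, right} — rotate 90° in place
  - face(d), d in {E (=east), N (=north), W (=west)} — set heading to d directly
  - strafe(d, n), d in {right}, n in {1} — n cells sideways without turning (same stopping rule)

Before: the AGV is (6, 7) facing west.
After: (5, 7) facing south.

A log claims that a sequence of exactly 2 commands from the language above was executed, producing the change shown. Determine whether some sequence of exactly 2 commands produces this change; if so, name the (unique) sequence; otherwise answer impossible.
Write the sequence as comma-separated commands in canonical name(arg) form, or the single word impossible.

key: cell and facing (now S) both changed — the 2 commands mix motion and turning
from: (6, 7) facing west
step 1 (turn(left)): (6, 7) facing south
step 2 (strafe(right, 1)): (5, 7) facing south
uniquely the one of 81 2-step routes that fits.

turn(left), strafe(right, 1)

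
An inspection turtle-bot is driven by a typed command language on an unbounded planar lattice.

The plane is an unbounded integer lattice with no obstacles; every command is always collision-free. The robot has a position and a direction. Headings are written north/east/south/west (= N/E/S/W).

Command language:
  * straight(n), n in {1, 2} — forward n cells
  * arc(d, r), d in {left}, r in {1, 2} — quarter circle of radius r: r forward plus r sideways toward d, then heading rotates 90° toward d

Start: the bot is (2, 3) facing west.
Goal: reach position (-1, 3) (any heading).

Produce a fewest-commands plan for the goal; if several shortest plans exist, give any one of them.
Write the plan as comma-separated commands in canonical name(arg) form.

straight(2), straight(1)

t0: (2, 3) facing west
1. straight(2) → (0, 3) facing west
2. straight(1) → (-1, 3) facing west
shorter routes all fall short; 2 is best.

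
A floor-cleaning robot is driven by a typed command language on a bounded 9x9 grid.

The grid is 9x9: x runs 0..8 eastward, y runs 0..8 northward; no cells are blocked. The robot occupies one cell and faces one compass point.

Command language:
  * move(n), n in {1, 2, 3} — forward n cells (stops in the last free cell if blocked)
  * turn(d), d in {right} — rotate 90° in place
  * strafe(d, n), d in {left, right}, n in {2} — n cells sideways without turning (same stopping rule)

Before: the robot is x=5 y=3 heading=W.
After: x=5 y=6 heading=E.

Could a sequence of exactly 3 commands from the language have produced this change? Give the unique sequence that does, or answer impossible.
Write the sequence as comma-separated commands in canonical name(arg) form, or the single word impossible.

turn(right), move(3), turn(right)

key: position moved to (5,6) AND the heading swung to E — translation plus rotation needed
initial: x=5 y=3 heading=W
step 1 (turn(right)): x=5 y=3 heading=N
step 2 (move(3)): x=5 y=6 heading=N
step 3 (turn(right)): x=5 y=6 heading=E
no other 3-command option fits: unique.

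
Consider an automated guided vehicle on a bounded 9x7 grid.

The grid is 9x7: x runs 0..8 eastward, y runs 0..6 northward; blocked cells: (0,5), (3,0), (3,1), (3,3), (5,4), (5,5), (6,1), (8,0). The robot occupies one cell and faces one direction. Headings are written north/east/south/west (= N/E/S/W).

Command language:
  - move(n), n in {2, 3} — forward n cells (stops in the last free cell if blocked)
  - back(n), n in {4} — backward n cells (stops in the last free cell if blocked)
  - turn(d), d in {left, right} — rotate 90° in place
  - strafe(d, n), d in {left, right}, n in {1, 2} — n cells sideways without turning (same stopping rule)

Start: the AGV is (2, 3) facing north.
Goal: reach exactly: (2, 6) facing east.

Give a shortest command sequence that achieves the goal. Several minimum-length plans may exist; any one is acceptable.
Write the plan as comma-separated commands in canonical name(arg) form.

move(3), turn(right)

initial: (2, 3) facing north
step 1 (move(3)): (2, 6) facing north
step 2 (turn(right)): (2, 6) facing east
shorter routes all fall short; 2 is best.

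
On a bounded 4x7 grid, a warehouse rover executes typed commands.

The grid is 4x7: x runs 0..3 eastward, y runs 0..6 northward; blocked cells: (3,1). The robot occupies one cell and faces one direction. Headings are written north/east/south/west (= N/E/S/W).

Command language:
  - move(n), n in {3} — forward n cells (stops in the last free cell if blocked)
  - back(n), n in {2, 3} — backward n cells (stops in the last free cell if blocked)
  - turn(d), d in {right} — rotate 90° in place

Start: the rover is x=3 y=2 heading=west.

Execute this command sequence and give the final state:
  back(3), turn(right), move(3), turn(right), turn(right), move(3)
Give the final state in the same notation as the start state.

from: x=3 y=2 heading=west
1. back(3) → x=3 y=2 heading=west
2. turn(right) → x=3 y=2 heading=north
3. move(3) → x=3 y=5 heading=north
4. turn(right) → x=3 y=5 heading=east
5. turn(right) → x=3 y=5 heading=south
6. move(3) → x=3 y=2 heading=south

x=3 y=2 heading=south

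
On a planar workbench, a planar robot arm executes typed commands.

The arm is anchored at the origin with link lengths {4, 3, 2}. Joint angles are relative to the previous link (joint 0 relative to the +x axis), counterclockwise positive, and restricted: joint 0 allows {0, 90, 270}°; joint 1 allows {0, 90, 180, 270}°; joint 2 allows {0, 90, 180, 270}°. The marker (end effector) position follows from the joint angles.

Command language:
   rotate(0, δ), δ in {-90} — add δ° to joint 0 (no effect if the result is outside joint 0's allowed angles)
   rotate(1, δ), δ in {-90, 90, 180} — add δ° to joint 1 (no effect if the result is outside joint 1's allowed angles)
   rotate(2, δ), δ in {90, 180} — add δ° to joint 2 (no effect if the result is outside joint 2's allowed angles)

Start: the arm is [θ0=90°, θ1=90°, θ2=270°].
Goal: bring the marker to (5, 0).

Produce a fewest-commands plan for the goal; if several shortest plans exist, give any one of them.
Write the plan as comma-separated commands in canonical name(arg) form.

begin: [θ0=90°, θ1=90°, θ2=270°]
t=1 rotate(2, 90) ⇒ [θ0=90°, θ1=90°, θ2=0°]
t=2 rotate(1, -90) ⇒ [θ0=90°, θ1=0°, θ2=0°]
t=3 rotate(2, 180) ⇒ [θ0=90°, θ1=0°, θ2=180°]
t=4 rotate(0, -90) ⇒ [θ0=0°, θ1=0°, θ2=180°]
shorter routes all fall short; 4 is best.

rotate(2, 90), rotate(1, -90), rotate(2, 180), rotate(0, -90)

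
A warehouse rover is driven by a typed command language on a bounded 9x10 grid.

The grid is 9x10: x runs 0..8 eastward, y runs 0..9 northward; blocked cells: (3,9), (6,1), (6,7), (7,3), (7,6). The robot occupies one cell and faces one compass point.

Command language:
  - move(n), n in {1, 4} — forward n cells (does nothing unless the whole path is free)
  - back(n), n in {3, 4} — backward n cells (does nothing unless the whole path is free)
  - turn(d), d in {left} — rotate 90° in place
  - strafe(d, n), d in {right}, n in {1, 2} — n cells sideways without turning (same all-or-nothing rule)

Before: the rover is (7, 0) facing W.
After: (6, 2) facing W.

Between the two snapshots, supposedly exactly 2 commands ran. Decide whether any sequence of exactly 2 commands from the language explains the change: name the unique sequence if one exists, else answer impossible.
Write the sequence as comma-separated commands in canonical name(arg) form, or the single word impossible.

key: running move(1) before strafe(right, 2) would end elsewhere — order is forced
start: (7, 0) facing W
[1] after strafe(right, 2): (7, 2) facing W
[2] after move(1): (6, 2) facing W
no rival 2-sequence matches.

strafe(right, 2), move(1)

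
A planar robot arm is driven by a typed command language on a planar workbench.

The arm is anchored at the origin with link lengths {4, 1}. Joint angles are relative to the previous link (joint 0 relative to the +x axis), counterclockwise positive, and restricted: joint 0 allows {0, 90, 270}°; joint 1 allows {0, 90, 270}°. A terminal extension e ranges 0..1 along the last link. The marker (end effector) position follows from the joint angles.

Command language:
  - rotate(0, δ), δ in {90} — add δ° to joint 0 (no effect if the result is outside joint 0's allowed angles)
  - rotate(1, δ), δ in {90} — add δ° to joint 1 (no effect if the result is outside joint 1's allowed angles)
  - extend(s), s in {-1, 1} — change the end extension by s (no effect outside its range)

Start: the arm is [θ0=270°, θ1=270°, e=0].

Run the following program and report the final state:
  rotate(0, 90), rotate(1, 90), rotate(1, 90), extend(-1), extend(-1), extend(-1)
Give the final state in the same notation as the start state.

start: [θ0=270°, θ1=270°, e=0]
t=1 rotate(0, 90) ⇒ [θ0=0°, θ1=270°, e=0]
t=2 rotate(1, 90) ⇒ [θ0=0°, θ1=0°, e=0]
t=3 rotate(1, 90) ⇒ [θ0=0°, θ1=90°, e=0]
t=4 extend(-1) ⇒ [θ0=0°, θ1=90°, e=0]
t=5 extend(-1) ⇒ [θ0=0°, θ1=90°, e=0]
t=6 extend(-1) ⇒ [θ0=0°, θ1=90°, e=0]

[θ0=0°, θ1=90°, e=0]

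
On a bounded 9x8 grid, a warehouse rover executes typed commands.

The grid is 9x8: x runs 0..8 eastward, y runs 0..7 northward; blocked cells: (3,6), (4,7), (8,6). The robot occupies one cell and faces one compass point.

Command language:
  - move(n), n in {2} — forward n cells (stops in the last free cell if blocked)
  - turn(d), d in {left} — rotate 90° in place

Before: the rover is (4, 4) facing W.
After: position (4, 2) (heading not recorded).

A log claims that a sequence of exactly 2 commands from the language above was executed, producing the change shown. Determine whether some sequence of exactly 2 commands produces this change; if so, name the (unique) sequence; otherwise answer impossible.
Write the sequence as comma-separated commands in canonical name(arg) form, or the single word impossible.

turn(left), move(2)

key: running move(2) before turn(left) would end elsewhere — order is forced
start: (4, 4) facing W
step 1 (turn(left)): (4, 4) facing S
step 2 (move(2)): (4, 2) facing S
all 4 alternatives checked — unique.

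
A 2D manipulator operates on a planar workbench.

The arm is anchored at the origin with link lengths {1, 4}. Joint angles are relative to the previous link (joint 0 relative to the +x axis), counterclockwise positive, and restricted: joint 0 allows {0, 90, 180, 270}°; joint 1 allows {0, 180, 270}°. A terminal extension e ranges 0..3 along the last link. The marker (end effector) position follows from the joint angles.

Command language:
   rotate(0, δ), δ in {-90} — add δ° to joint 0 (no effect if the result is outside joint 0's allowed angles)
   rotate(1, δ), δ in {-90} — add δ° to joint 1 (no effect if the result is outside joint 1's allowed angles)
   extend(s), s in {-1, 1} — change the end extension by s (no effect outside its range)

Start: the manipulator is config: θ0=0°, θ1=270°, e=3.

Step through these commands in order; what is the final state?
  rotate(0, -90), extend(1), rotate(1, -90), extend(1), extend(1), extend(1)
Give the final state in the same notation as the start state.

begin: config: θ0=0°, θ1=270°, e=3
t=1 rotate(0, -90) ⇒ config: θ0=270°, θ1=270°, e=3
t=2 extend(1) ⇒ config: θ0=270°, θ1=270°, e=3
t=3 rotate(1, -90) ⇒ config: θ0=270°, θ1=180°, e=3
t=4 extend(1) ⇒ config: θ0=270°, θ1=180°, e=3
t=5 extend(1) ⇒ config: θ0=270°, θ1=180°, e=3
t=6 extend(1) ⇒ config: θ0=270°, θ1=180°, e=3

config: θ0=270°, θ1=180°, e=3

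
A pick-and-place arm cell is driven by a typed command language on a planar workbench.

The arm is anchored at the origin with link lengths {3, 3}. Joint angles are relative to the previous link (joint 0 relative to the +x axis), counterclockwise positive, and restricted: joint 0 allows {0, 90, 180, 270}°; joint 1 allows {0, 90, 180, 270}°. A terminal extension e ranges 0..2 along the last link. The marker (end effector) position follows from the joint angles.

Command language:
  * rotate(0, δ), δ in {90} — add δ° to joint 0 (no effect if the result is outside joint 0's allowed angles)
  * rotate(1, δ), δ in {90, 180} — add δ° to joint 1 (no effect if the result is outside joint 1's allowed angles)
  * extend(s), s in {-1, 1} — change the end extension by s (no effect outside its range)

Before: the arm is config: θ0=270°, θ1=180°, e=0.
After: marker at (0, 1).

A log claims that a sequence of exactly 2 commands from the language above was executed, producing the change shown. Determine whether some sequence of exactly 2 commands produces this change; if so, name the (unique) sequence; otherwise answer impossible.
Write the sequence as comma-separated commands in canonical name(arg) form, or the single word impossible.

key: running extend(1) before extend(-1) would end elsewhere — order is forced
start: config: θ0=270°, θ1=180°, e=0
step 1 (extend(-1)): config: θ0=270°, θ1=180°, e=0
step 2 (extend(1)): config: θ0=270°, θ1=180°, e=1
no other 2-command option fits: unique.

extend(-1), extend(1)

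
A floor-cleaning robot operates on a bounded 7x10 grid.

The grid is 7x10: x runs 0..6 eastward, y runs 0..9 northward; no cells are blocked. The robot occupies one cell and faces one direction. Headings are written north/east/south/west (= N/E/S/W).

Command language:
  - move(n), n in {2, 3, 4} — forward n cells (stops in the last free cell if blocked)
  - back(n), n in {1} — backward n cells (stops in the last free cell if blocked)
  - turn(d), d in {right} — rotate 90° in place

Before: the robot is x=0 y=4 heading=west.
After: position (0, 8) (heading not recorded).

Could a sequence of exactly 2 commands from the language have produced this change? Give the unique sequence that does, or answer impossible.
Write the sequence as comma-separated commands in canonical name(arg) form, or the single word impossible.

turn(right), move(4)

key: order matters: swapping turn(right) and move(4) lands elsewhere
initial: x=0 y=4 heading=west
1. turn(right) → x=0 y=4 heading=north
2. move(4) → x=0 y=8 heading=north
no rival 2-sequence matches.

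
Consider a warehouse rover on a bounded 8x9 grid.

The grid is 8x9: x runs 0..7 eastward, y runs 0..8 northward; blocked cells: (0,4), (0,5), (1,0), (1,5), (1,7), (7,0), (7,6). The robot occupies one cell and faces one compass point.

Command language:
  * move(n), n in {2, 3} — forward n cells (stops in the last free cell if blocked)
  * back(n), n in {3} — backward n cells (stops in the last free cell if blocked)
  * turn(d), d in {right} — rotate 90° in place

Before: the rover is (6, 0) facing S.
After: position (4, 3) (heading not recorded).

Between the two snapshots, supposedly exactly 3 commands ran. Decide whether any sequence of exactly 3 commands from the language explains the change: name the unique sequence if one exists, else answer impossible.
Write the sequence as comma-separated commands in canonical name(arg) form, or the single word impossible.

back(3), turn(right), move(2)

key: order matters: swapping back(3) and move(2) lands elsewhere
initial: (6, 0) facing S
[1] after back(3): (6, 3) facing S
[2] after turn(right): (6, 3) facing W
[3] after move(2): (4, 3) facing W
no rival 3-sequence matches.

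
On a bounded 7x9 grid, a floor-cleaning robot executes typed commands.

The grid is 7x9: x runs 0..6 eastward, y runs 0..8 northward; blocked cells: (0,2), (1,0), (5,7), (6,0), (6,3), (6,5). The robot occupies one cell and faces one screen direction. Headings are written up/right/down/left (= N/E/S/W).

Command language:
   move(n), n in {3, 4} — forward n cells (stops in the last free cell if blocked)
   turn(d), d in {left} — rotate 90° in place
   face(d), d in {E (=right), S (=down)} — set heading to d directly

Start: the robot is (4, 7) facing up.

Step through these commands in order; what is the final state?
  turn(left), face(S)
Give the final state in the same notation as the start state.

(4, 7) facing down

from: (4, 7) facing up
[1] after turn(left): (4, 7) facing left
[2] after face(S): (4, 7) facing down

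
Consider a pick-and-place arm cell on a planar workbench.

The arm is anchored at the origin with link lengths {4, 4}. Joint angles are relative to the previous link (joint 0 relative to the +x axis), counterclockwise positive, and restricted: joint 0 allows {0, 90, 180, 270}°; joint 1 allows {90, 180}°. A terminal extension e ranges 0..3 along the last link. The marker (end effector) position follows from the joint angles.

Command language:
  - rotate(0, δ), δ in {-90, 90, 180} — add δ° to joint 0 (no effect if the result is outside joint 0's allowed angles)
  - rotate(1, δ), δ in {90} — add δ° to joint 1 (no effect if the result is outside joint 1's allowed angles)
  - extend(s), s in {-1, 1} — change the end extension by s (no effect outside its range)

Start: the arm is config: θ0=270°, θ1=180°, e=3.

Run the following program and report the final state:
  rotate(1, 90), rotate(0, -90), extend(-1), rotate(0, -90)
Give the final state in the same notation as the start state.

config: θ0=90°, θ1=180°, e=2

begin: config: θ0=270°, θ1=180°, e=3
step 1 (rotate(1, 90)): config: θ0=270°, θ1=180°, e=3
step 2 (rotate(0, -90)): config: θ0=180°, θ1=180°, e=3
step 3 (extend(-1)): config: θ0=180°, θ1=180°, e=2
step 4 (rotate(0, -90)): config: θ0=90°, θ1=180°, e=2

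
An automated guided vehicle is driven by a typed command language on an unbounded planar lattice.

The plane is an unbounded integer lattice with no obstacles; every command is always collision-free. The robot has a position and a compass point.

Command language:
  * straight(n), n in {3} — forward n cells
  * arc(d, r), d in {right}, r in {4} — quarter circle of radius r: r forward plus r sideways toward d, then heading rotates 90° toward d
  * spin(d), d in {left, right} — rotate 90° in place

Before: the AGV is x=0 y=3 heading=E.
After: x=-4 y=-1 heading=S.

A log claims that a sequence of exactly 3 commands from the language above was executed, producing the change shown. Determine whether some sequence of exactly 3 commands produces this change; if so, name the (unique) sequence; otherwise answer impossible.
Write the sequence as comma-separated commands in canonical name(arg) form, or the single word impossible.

key: cell and facing (now S) both changed — the 3 commands mix motion and turning
initial: x=0 y=3 heading=E
1. spin(right) → x=0 y=3 heading=S
2. arc(right, 4) → x=-4 y=-1 heading=W
3. spin(left) → x=-4 y=-1 heading=S
all 64 alternatives checked — unique.

spin(right), arc(right, 4), spin(left)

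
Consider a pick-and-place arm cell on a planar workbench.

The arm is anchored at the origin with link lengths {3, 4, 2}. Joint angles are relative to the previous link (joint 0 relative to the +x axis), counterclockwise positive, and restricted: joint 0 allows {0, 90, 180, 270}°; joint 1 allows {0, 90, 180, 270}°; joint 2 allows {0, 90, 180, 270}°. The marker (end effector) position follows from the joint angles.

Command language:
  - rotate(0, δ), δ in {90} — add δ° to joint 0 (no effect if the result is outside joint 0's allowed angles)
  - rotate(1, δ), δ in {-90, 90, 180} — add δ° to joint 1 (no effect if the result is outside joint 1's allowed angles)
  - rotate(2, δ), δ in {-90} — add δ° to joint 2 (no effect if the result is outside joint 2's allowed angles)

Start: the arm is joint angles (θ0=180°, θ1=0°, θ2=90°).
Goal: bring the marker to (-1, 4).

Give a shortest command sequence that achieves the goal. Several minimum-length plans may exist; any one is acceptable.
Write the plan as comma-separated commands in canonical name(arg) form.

rotate(1, -90), rotate(2, -90), rotate(2, -90)

begin: joint angles (θ0=180°, θ1=0°, θ2=90°)
step 1 (rotate(1, -90)): joint angles (θ0=180°, θ1=270°, θ2=90°)
step 2 (rotate(2, -90)): joint angles (θ0=180°, θ1=270°, θ2=0°)
step 3 (rotate(2, -90)): joint angles (θ0=180°, θ1=270°, θ2=270°)
no 2-step plan works, so 3 is optimal.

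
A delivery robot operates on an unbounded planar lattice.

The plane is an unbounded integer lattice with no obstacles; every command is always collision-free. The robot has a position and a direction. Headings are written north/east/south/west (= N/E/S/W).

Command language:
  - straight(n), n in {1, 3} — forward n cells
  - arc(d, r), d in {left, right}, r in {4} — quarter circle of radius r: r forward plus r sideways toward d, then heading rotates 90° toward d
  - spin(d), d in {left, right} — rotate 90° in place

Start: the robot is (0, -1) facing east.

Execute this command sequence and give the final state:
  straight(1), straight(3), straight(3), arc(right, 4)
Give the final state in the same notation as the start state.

start: (0, -1) facing east
step 1 (straight(1)): (1, -1) facing east
step 2 (straight(3)): (4, -1) facing east
step 3 (straight(3)): (7, -1) facing east
step 4 (arc(right, 4)): (11, -5) facing south

(11, -5) facing south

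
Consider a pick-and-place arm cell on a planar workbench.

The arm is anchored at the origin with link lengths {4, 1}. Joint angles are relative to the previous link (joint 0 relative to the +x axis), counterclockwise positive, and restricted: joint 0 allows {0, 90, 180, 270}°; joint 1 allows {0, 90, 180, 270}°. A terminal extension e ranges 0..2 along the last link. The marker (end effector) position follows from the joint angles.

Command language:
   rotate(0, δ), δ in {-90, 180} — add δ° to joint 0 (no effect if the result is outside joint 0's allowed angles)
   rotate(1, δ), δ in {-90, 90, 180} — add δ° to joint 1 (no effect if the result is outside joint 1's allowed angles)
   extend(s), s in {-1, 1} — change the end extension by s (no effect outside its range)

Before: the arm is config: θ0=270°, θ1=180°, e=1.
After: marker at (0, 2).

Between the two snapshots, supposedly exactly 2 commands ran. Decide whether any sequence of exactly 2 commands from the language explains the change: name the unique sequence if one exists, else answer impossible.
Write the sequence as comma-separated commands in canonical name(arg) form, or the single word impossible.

t0: config: θ0=270°, θ1=180°, e=1
[1] after rotate(0, -90): config: θ0=180°, θ1=180°, e=1
[2] after rotate(0, -90): config: θ0=90°, θ1=180°, e=1
all 49 alternatives checked — unique.

rotate(0, -90), rotate(0, -90)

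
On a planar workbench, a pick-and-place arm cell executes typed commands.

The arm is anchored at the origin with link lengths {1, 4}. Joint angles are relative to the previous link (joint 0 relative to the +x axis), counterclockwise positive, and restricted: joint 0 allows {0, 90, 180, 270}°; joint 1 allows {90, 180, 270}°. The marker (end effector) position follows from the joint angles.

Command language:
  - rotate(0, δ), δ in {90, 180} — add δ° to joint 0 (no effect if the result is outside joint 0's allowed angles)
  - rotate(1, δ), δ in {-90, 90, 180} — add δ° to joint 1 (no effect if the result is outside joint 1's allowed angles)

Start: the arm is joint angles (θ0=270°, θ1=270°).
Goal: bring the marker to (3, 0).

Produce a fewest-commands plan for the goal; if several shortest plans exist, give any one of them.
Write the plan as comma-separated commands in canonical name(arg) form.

from: joint angles (θ0=270°, θ1=270°)
step 1 (rotate(0, 180)): joint angles (θ0=90°, θ1=270°)
step 2 (rotate(1, -90)): joint angles (θ0=90°, θ1=180°)
step 3 (rotate(0, 90)): joint angles (θ0=180°, θ1=180°)
nothing shorter than 3 reaches the goal.

rotate(0, 180), rotate(1, -90), rotate(0, 90)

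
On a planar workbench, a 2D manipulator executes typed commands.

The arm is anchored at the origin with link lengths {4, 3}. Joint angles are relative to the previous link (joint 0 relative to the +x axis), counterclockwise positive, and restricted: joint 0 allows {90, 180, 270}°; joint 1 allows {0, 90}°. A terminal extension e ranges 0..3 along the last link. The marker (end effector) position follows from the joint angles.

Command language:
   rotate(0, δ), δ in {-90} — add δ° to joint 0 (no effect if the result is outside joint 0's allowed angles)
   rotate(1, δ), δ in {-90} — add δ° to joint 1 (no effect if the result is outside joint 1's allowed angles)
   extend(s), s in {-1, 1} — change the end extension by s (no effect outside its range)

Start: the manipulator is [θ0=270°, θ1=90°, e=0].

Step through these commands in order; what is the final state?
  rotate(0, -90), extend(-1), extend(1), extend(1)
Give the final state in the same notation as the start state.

begin: [θ0=270°, θ1=90°, e=0]
[1] after rotate(0, -90): [θ0=180°, θ1=90°, e=0]
[2] after extend(-1): [θ0=180°, θ1=90°, e=0]
[3] after extend(1): [θ0=180°, θ1=90°, e=1]
[4] after extend(1): [θ0=180°, θ1=90°, e=2]

[θ0=180°, θ1=90°, e=2]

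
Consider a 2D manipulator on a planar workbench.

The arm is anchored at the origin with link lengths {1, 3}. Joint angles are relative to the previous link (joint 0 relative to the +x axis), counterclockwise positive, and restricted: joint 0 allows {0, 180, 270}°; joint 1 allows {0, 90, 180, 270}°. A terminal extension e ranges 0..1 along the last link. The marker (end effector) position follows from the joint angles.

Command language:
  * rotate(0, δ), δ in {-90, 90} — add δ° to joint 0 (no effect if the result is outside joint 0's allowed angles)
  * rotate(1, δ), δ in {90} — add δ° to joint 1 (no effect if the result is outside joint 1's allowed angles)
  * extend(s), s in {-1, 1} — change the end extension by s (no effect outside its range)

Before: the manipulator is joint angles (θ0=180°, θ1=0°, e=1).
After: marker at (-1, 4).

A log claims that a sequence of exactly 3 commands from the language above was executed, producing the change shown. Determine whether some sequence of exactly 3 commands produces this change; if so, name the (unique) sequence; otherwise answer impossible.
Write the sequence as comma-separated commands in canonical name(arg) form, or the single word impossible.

rotate(1, 90), rotate(1, 90), rotate(1, 90)

begin: joint angles (θ0=180°, θ1=0°, e=1)
t=1 rotate(1, 90) ⇒ joint angles (θ0=180°, θ1=90°, e=1)
t=2 rotate(1, 90) ⇒ joint angles (θ0=180°, θ1=180°, e=1)
t=3 rotate(1, 90) ⇒ joint angles (θ0=180°, θ1=270°, e=1)
uniquely the one of 125 3-step routes that fits.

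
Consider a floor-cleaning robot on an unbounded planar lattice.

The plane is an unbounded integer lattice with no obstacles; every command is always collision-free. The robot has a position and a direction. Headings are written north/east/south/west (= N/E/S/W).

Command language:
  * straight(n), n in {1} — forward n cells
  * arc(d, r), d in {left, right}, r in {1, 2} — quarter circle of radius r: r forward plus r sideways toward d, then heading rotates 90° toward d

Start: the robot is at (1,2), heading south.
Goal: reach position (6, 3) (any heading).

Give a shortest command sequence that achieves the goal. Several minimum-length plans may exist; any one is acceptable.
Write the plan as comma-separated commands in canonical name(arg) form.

from: at (1,2), heading south
t=1 arc(left, 2) ⇒ at (3,0), heading east
t=2 arc(left, 1) ⇒ at (4,1), heading north
t=3 arc(right, 2) ⇒ at (6,3), heading east
shorter routes all fall short; 3 is best.

arc(left, 2), arc(left, 1), arc(right, 2)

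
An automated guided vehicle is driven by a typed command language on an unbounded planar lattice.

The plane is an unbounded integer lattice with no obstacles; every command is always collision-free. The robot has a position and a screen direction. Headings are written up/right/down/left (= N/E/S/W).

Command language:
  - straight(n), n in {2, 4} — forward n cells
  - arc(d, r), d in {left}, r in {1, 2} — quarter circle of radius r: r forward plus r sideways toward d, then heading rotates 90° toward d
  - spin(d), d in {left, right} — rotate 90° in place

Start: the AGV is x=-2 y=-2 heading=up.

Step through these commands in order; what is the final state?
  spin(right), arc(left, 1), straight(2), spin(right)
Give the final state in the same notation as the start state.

from: x=-2 y=-2 heading=up
step 1 (spin(right)): x=-2 y=-2 heading=right
step 2 (arc(left, 1)): x=-1 y=-1 heading=up
step 3 (straight(2)): x=-1 y=1 heading=up
step 4 (spin(right)): x=-1 y=1 heading=right

x=-1 y=1 heading=right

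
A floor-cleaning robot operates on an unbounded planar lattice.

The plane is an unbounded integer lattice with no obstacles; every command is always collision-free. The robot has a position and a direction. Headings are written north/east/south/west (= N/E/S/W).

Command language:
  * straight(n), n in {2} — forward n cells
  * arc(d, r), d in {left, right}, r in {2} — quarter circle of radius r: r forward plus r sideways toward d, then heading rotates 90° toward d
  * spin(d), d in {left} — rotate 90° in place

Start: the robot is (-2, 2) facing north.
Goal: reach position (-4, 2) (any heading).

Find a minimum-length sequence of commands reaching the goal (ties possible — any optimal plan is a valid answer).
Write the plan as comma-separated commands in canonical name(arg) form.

spin(left), straight(2)

from: (-2, 2) facing north
step 1 (spin(left)): (-2, 2) facing west
step 2 (straight(2)): (-4, 2) facing west
shorter routes all fall short; 2 is best.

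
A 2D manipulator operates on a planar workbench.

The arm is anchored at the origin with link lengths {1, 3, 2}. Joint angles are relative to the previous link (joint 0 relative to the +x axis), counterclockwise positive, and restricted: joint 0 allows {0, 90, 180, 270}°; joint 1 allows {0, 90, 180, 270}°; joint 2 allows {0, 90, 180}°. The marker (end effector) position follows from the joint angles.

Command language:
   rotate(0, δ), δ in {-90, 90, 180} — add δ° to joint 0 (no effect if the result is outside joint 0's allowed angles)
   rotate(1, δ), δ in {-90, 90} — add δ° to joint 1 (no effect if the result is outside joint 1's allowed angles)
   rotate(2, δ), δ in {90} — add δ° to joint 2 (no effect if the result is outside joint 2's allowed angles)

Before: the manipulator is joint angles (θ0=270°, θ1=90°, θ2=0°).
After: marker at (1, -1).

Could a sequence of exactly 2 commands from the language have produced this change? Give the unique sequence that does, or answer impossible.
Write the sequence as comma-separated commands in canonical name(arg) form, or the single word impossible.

from: joint angles (θ0=270°, θ1=90°, θ2=0°)
step 1 (rotate(2, 90)): joint angles (θ0=270°, θ1=90°, θ2=90°)
step 2 (rotate(2, 90)): joint angles (θ0=270°, θ1=90°, θ2=180°)
all 36 alternatives checked — unique.

rotate(2, 90), rotate(2, 90)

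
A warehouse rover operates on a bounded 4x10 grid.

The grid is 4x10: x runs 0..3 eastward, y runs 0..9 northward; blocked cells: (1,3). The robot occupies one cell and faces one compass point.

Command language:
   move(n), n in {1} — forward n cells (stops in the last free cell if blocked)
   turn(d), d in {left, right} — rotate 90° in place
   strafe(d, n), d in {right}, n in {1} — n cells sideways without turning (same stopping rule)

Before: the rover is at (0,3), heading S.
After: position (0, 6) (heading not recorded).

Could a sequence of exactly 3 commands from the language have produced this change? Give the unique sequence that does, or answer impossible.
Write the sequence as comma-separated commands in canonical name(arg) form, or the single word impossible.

impossible

every 3-command combo misses the target.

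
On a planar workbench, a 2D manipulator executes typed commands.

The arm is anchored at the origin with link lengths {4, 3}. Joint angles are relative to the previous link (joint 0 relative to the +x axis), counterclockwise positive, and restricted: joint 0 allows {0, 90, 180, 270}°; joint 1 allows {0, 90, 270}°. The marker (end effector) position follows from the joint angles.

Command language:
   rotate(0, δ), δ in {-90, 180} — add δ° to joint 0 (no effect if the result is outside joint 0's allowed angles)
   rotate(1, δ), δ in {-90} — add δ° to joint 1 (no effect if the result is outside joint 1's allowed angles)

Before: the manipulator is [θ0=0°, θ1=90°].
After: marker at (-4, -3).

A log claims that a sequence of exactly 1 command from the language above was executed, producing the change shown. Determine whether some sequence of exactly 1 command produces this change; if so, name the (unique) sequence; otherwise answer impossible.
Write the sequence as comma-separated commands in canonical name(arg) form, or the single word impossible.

initial: [θ0=0°, θ1=90°]
step 1 (rotate(0, 180)): [θ0=180°, θ1=90°]
uniquely the one of 3 1-step routes that fits.

rotate(0, 180)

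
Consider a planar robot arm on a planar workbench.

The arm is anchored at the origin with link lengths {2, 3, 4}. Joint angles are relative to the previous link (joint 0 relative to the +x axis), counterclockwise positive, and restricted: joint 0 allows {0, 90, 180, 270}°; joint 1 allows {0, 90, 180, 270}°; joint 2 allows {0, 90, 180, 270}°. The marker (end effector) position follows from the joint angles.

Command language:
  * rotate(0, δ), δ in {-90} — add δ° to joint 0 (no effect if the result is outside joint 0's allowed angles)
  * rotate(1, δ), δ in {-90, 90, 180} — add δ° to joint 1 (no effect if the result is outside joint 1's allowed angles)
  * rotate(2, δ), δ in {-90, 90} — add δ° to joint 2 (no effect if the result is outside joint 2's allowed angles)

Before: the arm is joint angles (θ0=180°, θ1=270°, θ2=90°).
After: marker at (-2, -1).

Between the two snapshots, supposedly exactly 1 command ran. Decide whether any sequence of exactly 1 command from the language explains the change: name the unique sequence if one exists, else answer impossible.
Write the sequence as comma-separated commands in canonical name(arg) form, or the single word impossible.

initial: joint angles (θ0=180°, θ1=270°, θ2=90°)
step 1 (rotate(2, 90)): joint angles (θ0=180°, θ1=270°, θ2=180°)
all 6 alternatives checked — unique.

rotate(2, 90)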